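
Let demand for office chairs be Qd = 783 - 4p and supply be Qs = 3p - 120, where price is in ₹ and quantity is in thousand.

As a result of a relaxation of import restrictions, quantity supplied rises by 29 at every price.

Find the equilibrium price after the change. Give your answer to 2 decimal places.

124.86

Original equilibrium: 783 - 4p = 3p - 120 gives 903 = 7p, so p = 129 and Q = 267.
With the change applied: demand Qd = 783 - 4p, supply Qs = 3p - 91.
Clearing the new market: 783 - 4p = 3p - 91, so p = 874/7 ≈ 124.8571 and Q = 1985/7 ≈ 283.5714.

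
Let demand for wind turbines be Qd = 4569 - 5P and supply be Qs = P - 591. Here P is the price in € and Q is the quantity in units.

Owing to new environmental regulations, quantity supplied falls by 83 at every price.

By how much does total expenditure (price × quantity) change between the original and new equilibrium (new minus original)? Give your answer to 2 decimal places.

-56718.97

Before the shock: 4569 - 5P = P - 591 ⇒ 5160 = 6P ⇒ P = 860, Q = 269.
The new curves are Qd = 4569 - 5P (demand) and Qs = P - 674 (supply).
Equate the new curves: 4569 - 5P = P - 674, giving 5243 = 6P, P = 5243/6 ≈ 873.8333, Q = 1199/6 ≈ 199.8333.
Expenditure moves from 860×269 = 231340 to 873.8333×199.8333 = 174621.0278; change = -56718.97.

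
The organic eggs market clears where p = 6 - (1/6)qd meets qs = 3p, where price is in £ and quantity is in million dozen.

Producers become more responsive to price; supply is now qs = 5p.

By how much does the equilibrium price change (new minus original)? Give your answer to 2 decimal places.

-0.73

Solve the original market: 36 - 6p = 3p, hence p = 4 and q = 12.
The new curves are qd = 36 - 6p (demand) and qs = 5p (supply).
New equilibrium: 36 - 6p = 5p ⇒ 36 = 11p ⇒ p = 36/11 ≈ 3.2727, q = 180/11 ≈ 16.3636.
Δp = 3.2727 − 4 = -0.73.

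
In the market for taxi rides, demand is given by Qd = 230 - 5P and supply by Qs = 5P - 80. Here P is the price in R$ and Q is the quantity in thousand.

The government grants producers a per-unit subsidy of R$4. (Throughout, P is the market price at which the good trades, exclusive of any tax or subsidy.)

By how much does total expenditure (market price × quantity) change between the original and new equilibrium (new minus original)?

Before the shock: 230 - 5P = 5P - 80 ⇒ 310 = 10P ⇒ P = 31, Q = 75.
Since sellers receive the price plus the subsidy, the effective supply curve becomes Qs = 5P - 60.
Setting them equal: 230 - 5P = 5P - 60 → 290 = 10P, so P = 29 and Q = 85.
Expenditure moves from 31×75 = 2325 to 29×85 = 2465; change = +140.

+140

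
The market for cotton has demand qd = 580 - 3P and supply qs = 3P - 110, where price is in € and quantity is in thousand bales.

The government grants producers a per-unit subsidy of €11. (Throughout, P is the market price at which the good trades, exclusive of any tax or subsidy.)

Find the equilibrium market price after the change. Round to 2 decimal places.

109.50

Before the shock: 580 - 3P = 3P - 110 ⇒ 690 = 6P ⇒ P = 115, q = 235.
Since sellers receive the price plus the subsidy, the effective supply curve becomes qs = 3P - 77.
New equilibrium: 580 - 3P = 3P - 77 ⇒ 657 = 6P ⇒ P = 109.5, q = 251.5.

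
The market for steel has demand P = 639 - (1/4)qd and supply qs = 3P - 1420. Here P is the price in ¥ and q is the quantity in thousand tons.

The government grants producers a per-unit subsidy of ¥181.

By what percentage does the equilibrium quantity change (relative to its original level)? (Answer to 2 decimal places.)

+109.26

Original equilibrium: 2556 - 4P = 3P - 1420 gives 3976 = 7P, so P = 568 and q = 284.
Since sellers receive the price plus the subsidy, the effective supply curve becomes qs = 3P - 877.
Clearing the new market: 2556 - 4P = 3P - 877, so P = 3433/7 ≈ 490.4286 and q = 4160/7 ≈ 594.2857.
%Δq = (594.2857 − 284) / 284 × 100 = +109.26%.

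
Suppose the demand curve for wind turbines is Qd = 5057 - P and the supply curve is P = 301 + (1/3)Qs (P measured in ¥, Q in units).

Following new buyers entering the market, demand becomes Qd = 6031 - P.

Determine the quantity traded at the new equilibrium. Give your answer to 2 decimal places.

4297.50

Original equilibrium: 5057 - P = 3P - 903 gives 5960 = 4P, so P = 1490 and Q = 3567.
The shock moves the curves to Qd = 6031 - P and Qs = 3P - 903.
Clearing the new market: 6031 - P = 3P - 903, so P = 1733.5 and Q = 4297.5.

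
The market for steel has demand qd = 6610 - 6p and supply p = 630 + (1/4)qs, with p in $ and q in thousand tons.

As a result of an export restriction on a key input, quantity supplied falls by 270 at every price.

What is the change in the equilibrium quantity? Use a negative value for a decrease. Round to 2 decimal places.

-162.00

Initially, 6610 - 6p = 4p - 2520, so 9130 = 10p and p = 913, q = 1132.
The shock moves the curves to qd = 6610 - 6p and qs = 4p - 2790.
Setting them equal: 6610 - 6p = 4p - 2790 → 9400 = 10p, so p = 940 and q = 970.
Δq = 970 − 1132 = -162.00.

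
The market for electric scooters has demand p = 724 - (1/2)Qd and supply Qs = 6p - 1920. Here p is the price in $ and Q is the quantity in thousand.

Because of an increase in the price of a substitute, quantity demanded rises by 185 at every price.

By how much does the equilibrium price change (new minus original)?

+23.125

Initially, 1448 - 2p = 6p - 1920, so 3368 = 8p and p = 421, Q = 606.
The new curves are Qd = 1633 - 2p (demand) and Qs = 6p - 1920 (supply).
Setting them equal: 1633 - 2p = 6p - 1920 → 3553 = 8p, so p = 444.125 and Q = 744.75.
Δp = 444.125 − 421 = +23.125.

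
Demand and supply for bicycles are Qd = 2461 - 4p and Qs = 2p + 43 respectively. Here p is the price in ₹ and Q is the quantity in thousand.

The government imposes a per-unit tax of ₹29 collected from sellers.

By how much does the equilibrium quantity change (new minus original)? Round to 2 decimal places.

-38.67

Before the shock: 2461 - 4p = 2p + 43 ⇒ 2418 = 6p ⇒ p = 403, Q = 849.
Since sellers keep the price net of the tax, the effective supply curve becomes Qs = 2p - 15.
New equilibrium: 2461 - 4p = 2p - 15 ⇒ 2476 = 6p ⇒ p = 1238/3 ≈ 412.6667, Q = 2431/3 ≈ 810.3333.
ΔQ = 810.3333 − 849 = -38.67.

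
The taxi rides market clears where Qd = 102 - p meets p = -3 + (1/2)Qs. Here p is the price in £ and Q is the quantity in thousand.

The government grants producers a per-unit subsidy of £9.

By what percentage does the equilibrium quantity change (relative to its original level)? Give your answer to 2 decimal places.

Original equilibrium: 102 - p = 2p + 6 gives 96 = 3p, so p = 32 and Q = 70.
Since sellers receive the price plus the subsidy, the effective supply curve becomes Qs = 2p + 24.
Clearing the new market: 102 - p = 2p + 24, so p = 26 and Q = 76.
%ΔQ = (76 − 70) / 70 × 100 = +8.57%.

+8.57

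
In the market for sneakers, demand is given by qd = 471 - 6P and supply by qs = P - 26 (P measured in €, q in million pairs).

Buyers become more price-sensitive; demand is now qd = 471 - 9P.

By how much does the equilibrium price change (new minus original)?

Initially, 471 - 6P = P - 26, so 497 = 7P and P = 71, q = 45.
After the shift, demand is qd = 471 - 9P and supply is qs = P - 26.
Equate the new curves: 471 - 9P = P - 26, giving 497 = 10P, P = 49.7, q = 23.7.
ΔP = 49.7 − 71 = -21.3.

-21.3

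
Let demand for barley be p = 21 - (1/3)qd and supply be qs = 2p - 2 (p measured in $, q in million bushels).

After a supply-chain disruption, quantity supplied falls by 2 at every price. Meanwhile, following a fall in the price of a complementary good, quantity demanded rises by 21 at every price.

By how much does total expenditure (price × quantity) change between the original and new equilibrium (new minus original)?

+237.12

Solve the original market: 63 - 3p = 2p - 2, hence p = 13 and q = 24.
With the change applied: demand qd = 84 - 3p, supply qs = 2p - 4.
Equate the new curves: 84 - 3p = 2p - 4, giving 88 = 5p, p = 17.6, q = 31.2.
Expenditure moves from 13×24 = 312 to 17.6×31.2 = 549.12; change = +237.12.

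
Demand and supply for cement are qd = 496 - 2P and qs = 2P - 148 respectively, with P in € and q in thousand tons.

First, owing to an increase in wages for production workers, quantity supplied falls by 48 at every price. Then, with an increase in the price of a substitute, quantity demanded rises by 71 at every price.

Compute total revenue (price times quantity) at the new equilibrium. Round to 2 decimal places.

35384.13

Before the shock: 496 - 2P = 2P - 148 ⇒ 644 = 4P ⇒ P = 161, q = 174.
The new curves are qd = 567 - 2P (demand) and qs = 2P - 196 (supply).
New equilibrium: 567 - 2P = 2P - 196 ⇒ 763 = 4P ⇒ P = 190.75, q = 185.5.
New expenditure = 190.75 × 185.5 = 35384.13.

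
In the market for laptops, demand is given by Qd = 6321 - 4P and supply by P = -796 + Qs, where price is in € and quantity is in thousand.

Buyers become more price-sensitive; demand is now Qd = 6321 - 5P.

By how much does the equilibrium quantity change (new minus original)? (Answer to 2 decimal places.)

-184.17

Initially, 6321 - 4P = P + 796, so 5525 = 5P and P = 1105, Q = 1901.
The new curves are Qd = 6321 - 5P (demand) and Qs = P + 796 (supply).
Equate the new curves: 6321 - 5P = P + 796, giving 5525 = 6P, P = 5525/6 ≈ 920.8333, Q = 10301/6 ≈ 1716.8333.
ΔQ = 1716.8333 − 1901 = -184.17.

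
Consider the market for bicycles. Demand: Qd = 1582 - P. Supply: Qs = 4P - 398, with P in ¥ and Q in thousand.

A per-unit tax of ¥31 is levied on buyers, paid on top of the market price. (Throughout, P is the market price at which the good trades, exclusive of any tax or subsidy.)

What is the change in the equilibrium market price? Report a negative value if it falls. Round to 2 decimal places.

-6.20

Original equilibrium: 1582 - P = 4P - 398 gives 1980 = 5P, so P = 396 and Q = 1186.
Since buyers pay the price plus the tax, the effective demand curve becomes Qd = 1551 - P.
New equilibrium: 1551 - P = 4P - 398 ⇒ 1949 = 5P ⇒ P = 389.8, Q = 1161.2.
ΔP = 389.8 − 396 = -6.20.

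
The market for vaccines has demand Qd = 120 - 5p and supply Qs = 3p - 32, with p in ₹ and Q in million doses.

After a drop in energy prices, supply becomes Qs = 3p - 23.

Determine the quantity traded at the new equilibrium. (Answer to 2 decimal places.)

30.63

Before the shock: 120 - 5p = 3p - 32 ⇒ 152 = 8p ⇒ p = 19, Q = 25.
With the change applied: demand Qd = 120 - 5p, supply Qs = 3p - 23.
Clearing the new market: 120 - 5p = 3p - 23, so p = 17.875 and Q = 30.625.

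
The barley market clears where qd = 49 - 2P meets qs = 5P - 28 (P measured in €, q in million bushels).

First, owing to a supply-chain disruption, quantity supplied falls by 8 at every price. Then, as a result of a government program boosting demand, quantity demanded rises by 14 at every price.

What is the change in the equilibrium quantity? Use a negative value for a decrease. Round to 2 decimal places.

+7.71

Before the shock: 49 - 2P = 5P - 28 ⇒ 77 = 7P ⇒ P = 11, q = 27.
With the change applied: demand qd = 63 - 2P, supply qs = 5P - 36.
Clearing the new market: 63 - 2P = 5P - 36, so P = 99/7 ≈ 14.1429 and q = 243/7 ≈ 34.7143.
Δq = 34.7143 − 27 = +7.71.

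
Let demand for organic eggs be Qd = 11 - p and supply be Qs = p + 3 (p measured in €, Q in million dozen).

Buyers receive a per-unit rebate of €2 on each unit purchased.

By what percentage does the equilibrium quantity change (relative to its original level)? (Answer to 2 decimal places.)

+14.29

Initially, 11 - p = p + 3, so 8 = 2p and p = 4, Q = 7.
Since buyers' out-of-pocket price is the market price minus the rebate, the effective demand curve becomes Qd = 13 - p.
Clearing the new market: 13 - p = p + 3, so p = 5 and Q = 8.
%ΔQ = (8 − 7) / 7 × 100 = +14.29%.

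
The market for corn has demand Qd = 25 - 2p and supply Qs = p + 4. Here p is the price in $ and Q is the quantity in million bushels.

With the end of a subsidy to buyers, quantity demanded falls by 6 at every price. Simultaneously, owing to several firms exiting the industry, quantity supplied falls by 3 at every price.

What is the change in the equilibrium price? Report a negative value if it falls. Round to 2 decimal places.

Initially, 25 - 2p = p + 4, so 21 = 3p and p = 7, Q = 11.
The new curves are Qd = 19 - 2p (demand) and Qs = p + 1 (supply).
Clearing the new market: 19 - 2p = p + 1, so p = 6 and Q = 7.
Δp = 6 − 7 = -1.00.

-1.00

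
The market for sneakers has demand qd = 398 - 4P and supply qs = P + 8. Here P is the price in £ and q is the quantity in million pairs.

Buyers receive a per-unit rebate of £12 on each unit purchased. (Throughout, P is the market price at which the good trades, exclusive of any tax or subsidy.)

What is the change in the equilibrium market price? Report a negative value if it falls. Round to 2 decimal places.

Solve the original market: 398 - 4P = P + 8, hence P = 78 and q = 86.
Since buyers' out-of-pocket price is the market price minus the rebate, the effective demand curve becomes qd = 446 - 4P.
Setting them equal: 446 - 4P = P + 8 → 438 = 5P, so P = 87.6 and q = 95.6.
ΔP = 87.6 − 78 = +9.60.

+9.60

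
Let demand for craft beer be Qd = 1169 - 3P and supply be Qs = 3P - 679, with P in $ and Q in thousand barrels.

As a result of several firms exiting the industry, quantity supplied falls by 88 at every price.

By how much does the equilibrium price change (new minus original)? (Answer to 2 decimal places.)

+14.67

Initially, 1169 - 3P = 3P - 679, so 1848 = 6P and P = 308, Q = 245.
The shock moves the curves to Qd = 1169 - 3P and Qs = 3P - 767.
Setting them equal: 1169 - 3P = 3P - 767 → 1936 = 6P, so P = 968/3 ≈ 322.6667 and Q = 201.
ΔP = 322.6667 − 308 = +14.67.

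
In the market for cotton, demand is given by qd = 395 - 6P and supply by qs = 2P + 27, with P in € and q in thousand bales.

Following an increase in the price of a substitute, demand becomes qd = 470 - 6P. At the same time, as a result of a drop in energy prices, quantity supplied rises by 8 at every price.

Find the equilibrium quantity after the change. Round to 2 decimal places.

Solve the original market: 395 - 6P = 2P + 27, hence P = 46 and q = 119.
The new curves are qd = 470 - 6P (demand) and qs = 2P + 35 (supply).
Equate the new curves: 470 - 6P = 2P + 35, giving 435 = 8P, P = 54.375, q = 143.75.

143.75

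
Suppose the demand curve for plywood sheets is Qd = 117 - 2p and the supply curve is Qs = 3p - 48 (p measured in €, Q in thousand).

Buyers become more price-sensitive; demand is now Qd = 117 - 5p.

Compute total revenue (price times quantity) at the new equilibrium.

Solve the original market: 117 - 2p = 3p - 48, hence p = 33 and Q = 51.
The shock moves the curves to Qd = 117 - 5p and Qs = 3p - 48.
Setting them equal: 117 - 5p = 3p - 48 → 165 = 8p, so p = 20.625 and Q = 13.875.
New expenditure = 20.625 × 13.875 = 286.171875.

286.171875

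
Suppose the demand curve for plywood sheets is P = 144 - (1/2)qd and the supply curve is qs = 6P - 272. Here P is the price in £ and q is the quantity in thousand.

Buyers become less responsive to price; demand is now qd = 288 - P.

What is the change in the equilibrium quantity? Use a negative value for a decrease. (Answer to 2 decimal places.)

Before the shock: 288 - 2P = 6P - 272 ⇒ 560 = 8P ⇒ P = 70, q = 148.
After the shift, demand is qd = 288 - P and supply is qs = 6P - 272.
Setting them equal: 288 - P = 6P - 272 → 560 = 7P, so P = 80 and q = 208.
Δq = 208 − 148 = +60.00.

+60.00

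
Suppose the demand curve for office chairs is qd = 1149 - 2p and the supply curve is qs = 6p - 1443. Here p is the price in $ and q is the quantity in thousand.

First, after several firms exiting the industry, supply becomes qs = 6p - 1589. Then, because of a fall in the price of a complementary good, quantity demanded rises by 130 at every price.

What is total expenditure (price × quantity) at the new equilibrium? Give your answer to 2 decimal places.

201477.00

Solve the original market: 1149 - 2p = 6p - 1443, hence p = 324 and q = 501.
With the change applied: demand qd = 1279 - 2p, supply qs = 6p - 1589.
Setting them equal: 1279 - 2p = 6p - 1589 → 2868 = 8p, so p = 358.5 and q = 562.
New expenditure = 358.5 × 562 = 201477.00.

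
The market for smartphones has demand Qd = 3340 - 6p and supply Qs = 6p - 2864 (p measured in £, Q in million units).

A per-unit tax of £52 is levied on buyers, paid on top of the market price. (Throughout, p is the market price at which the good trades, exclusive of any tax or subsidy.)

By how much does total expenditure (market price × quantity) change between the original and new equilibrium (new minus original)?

Before the shock: 3340 - 6p = 6p - 2864 ⇒ 6204 = 12p ⇒ p = 517, Q = 238.
Since buyers pay the price plus the tax, the effective demand curve becomes Qd = 3028 - 6p.
Setting them equal: 3028 - 6p = 6p - 2864 → 5892 = 12p, so p = 491 and Q = 82.
Expenditure moves from 517×238 = 123046 to 491×82 = 40262; change = -82784.

-82784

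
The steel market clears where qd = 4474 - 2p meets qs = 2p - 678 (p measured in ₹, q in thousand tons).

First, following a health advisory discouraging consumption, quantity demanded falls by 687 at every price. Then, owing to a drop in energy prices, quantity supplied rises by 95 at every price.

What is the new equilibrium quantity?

1602

Initially, 4474 - 2p = 2p - 678, so 5152 = 4p and p = 1288, q = 1898.
With the change applied: demand qd = 3787 - 2p, supply qs = 2p - 583.
New equilibrium: 3787 - 2p = 2p - 583 ⇒ 4370 = 4p ⇒ p = 1092.5, q = 1602.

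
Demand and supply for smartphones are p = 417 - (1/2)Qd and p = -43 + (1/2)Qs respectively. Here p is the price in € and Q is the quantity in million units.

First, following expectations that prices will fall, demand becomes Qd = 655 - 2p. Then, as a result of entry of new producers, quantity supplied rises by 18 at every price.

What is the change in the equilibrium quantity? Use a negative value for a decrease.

-80.5

Original equilibrium: 834 - 2p = 2p + 86 gives 748 = 4p, so p = 187 and Q = 460.
The shock moves the curves to Qd = 655 - 2p and Qs = 2p + 104.
New equilibrium: 655 - 2p = 2p + 104 ⇒ 551 = 4p ⇒ p = 137.75, Q = 379.5.
ΔQ = 379.5 − 460 = -80.5.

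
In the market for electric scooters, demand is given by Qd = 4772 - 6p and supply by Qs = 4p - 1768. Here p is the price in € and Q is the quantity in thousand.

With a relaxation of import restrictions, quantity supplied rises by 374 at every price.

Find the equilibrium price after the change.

616.6

Before the shock: 4772 - 6p = 4p - 1768 ⇒ 6540 = 10p ⇒ p = 654, Q = 848.
The new curves are Qd = 4772 - 6p (demand) and Qs = 4p - 1394 (supply).
Equate the new curves: 4772 - 6p = 4p - 1394, giving 6166 = 10p, p = 616.6, Q = 1072.4.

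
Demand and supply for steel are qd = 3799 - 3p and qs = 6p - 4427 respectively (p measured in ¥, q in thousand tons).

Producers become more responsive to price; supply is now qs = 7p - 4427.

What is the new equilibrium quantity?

Original equilibrium: 3799 - 3p = 6p - 4427 gives 8226 = 9p, so p = 914 and q = 1057.
After the shift, demand is qd = 3799 - 3p and supply is qs = 7p - 4427.
Clearing the new market: 3799 - 3p = 7p - 4427, so p = 822.6 and q = 1331.2.

1331.2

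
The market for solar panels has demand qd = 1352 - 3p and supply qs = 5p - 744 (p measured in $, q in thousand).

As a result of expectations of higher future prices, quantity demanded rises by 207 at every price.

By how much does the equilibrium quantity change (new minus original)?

Original equilibrium: 1352 - 3p = 5p - 744 gives 2096 = 8p, so p = 262 and q = 566.
With the change applied: demand qd = 1559 - 3p, supply qs = 5p - 744.
Setting them equal: 1559 - 3p = 5p - 744 → 2303 = 8p, so p = 287.875 and q = 695.375.
Δq = 695.375 − 566 = +129.375.

+129.375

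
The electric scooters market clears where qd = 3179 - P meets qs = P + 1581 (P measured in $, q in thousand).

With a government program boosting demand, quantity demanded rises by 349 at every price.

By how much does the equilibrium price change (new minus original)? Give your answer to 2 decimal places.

+174.50

Before the shock: 3179 - P = P + 1581 ⇒ 1598 = 2P ⇒ P = 799, q = 2380.
The shock moves the curves to qd = 3528 - P and qs = P + 1581.
Clearing the new market: 3528 - P = P + 1581, so P = 973.5 and q = 2554.5.
ΔP = 973.5 − 799 = +174.50.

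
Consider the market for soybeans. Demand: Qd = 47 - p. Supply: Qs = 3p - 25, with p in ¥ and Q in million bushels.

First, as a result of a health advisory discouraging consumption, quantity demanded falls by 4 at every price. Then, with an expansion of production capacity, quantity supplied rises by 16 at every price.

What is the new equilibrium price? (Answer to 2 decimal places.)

13.00

Solve the original market: 47 - p = 3p - 25, hence p = 18 and Q = 29.
The new curves are Qd = 43 - p (demand) and Qs = 3p - 9 (supply).
Equate the new curves: 43 - p = 3p - 9, giving 52 = 4p, p = 13, Q = 30.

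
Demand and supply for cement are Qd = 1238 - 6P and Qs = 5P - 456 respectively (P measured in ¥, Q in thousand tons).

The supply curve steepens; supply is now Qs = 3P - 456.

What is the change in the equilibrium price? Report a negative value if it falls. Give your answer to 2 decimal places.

Initially, 1238 - 6P = 5P - 456, so 1694 = 11P and P = 154, Q = 314.
The new curves are Qd = 1238 - 6P (demand) and Qs = 3P - 456 (supply).
Setting them equal: 1238 - 6P = 3P - 456 → 1694 = 9P, so P = 1694/9 ≈ 188.2222 and Q = 326/3 ≈ 108.6667.
ΔP = 188.2222 − 154 = +34.22.

+34.22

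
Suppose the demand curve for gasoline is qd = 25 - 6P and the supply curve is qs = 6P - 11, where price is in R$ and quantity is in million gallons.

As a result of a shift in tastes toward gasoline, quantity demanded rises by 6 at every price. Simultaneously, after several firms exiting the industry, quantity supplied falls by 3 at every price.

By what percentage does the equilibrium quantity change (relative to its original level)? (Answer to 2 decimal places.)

+21.43

Original equilibrium: 25 - 6P = 6P - 11 gives 36 = 12P, so P = 3 and q = 7.
The shock moves the curves to qd = 31 - 6P and qs = 6P - 14.
Setting them equal: 31 - 6P = 6P - 14 → 45 = 12P, so P = 3.75 and q = 8.5.
%Δq = (8.5 − 7) / 7 × 100 = +21.43%.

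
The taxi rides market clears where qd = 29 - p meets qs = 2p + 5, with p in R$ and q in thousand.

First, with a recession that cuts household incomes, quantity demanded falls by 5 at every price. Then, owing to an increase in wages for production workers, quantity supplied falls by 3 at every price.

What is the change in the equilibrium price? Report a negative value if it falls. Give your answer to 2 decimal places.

-0.67

Original equilibrium: 29 - p = 2p + 5 gives 24 = 3p, so p = 8 and q = 21.
With the change applied: demand qd = 24 - p, supply qs = 2p + 2.
Clearing the new market: 24 - p = 2p + 2, so p = 22/3 ≈ 7.3333 and q = 50/3 ≈ 16.6667.
Δp = 7.3333 − 8 = -0.67.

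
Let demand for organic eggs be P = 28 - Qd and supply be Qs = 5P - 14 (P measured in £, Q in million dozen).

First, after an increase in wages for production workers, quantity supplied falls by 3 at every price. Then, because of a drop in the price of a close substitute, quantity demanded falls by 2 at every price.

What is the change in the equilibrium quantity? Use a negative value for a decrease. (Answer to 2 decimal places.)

Initially, 28 - P = 5P - 14, so 42 = 6P and P = 7, Q = 21.
The new curves are Qd = 26 - P (demand) and Qs = 5P - 17 (supply).
Equate the new curves: 26 - P = 5P - 17, giving 43 = 6P, P = 43/6 ≈ 7.1667, Q = 113/6 ≈ 18.8333.
ΔQ = 18.8333 − 21 = -2.17.

-2.17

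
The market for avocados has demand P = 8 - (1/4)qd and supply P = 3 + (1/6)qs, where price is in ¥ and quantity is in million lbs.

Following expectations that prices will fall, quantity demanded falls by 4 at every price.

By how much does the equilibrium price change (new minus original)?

Original equilibrium: 32 - 4P = 6P - 18 gives 50 = 10P, so P = 5 and q = 12.
The shock moves the curves to qd = 28 - 4P and qs = 6P - 18.
Clearing the new market: 28 - 4P = 6P - 18, so P = 4.6 and q = 9.6.
ΔP = 4.6 − 5 = -0.4.

-0.4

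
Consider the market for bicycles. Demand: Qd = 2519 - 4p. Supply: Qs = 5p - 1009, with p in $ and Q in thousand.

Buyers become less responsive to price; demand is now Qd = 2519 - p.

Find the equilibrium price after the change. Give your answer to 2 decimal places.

588.00

Initially, 2519 - 4p = 5p - 1009, so 3528 = 9p and p = 392, Q = 951.
The shock moves the curves to Qd = 2519 - p and Qs = 5p - 1009.
Clearing the new market: 2519 - p = 5p - 1009, so p = 588 and Q = 1931.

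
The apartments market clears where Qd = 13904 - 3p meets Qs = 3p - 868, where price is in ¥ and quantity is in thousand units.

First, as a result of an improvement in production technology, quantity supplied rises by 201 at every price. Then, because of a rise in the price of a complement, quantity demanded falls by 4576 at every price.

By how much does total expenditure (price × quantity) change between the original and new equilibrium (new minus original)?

Solve the original market: 13904 - 3p = 3p - 868, hence p = 2462 and Q = 6518.
With the change applied: demand Qd = 9328 - 3p, supply Qs = 3p - 667.
Setting them equal: 9328 - 3p = 3p - 667 → 9995 = 6p, so p = 9995/6 ≈ 1665.8333 and Q = 4330.5.
Expenditure moves from 2462×6518 = 16047316 to 1665.8333×4330.5 = 7213891.25; change = -8833424.75.

-8833424.75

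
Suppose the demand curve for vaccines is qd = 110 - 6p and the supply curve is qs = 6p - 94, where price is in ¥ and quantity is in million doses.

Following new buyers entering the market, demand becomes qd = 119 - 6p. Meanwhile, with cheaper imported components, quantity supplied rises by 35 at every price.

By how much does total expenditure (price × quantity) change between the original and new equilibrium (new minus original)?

+309

Original equilibrium: 110 - 6p = 6p - 94 gives 204 = 12p, so p = 17 and q = 8.
After the shift, demand is qd = 119 - 6p and supply is qs = 6p - 59.
Equate the new curves: 119 - 6p = 6p - 59, giving 178 = 12p, p = 89/6 ≈ 14.8333, q = 30.
Expenditure moves from 17×8 = 136 to 14.8333×30 = 445; change = +309.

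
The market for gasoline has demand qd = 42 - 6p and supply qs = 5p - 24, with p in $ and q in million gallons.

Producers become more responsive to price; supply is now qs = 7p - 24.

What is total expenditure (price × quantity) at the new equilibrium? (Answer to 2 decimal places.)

58.58

Before the shock: 42 - 6p = 5p - 24 ⇒ 66 = 11p ⇒ p = 6, q = 6.
The new curves are qd = 42 - 6p (demand) and qs = 7p - 24 (supply).
Setting them equal: 42 - 6p = 7p - 24 → 66 = 13p, so p = 66/13 ≈ 5.0769 and q = 150/13 ≈ 11.5385.
New expenditure = 5.0769 × 11.5385 = 58.58.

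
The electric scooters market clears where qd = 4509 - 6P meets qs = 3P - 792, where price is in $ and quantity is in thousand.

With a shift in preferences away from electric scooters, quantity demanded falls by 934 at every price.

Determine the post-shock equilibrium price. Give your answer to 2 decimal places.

485.22

Original equilibrium: 4509 - 6P = 3P - 792 gives 5301 = 9P, so P = 589 and q = 975.
The shock moves the curves to qd = 3575 - 6P and qs = 3P - 792.
New equilibrium: 3575 - 6P = 3P - 792 ⇒ 4367 = 9P ⇒ P = 4367/9 ≈ 485.2222, q = 1991/3 ≈ 663.6667.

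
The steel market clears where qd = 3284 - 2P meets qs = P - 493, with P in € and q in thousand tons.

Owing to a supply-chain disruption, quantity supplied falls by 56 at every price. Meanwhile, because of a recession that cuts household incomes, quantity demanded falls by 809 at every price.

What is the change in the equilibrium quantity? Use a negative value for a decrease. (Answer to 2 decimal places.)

Initially, 3284 - 2P = P - 493, so 3777 = 3P and P = 1259, q = 766.
With the change applied: demand qd = 2475 - 2P, supply qs = P - 549.
Clearing the new market: 2475 - 2P = P - 549, so P = 1008 and q = 459.
Δq = 459 − 766 = -307.00.

-307.00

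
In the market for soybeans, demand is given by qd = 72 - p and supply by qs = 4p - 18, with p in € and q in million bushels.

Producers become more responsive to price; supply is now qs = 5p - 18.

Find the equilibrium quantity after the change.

Original equilibrium: 72 - p = 4p - 18 gives 90 = 5p, so p = 18 and q = 54.
After the shift, demand is qd = 72 - p and supply is qs = 5p - 18.
New equilibrium: 72 - p = 5p - 18 ⇒ 90 = 6p ⇒ p = 15, q = 57.

57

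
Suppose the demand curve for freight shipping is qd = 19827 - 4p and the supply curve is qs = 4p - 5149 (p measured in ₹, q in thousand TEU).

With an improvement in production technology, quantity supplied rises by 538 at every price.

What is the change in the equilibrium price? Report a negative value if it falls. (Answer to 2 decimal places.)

-67.25

Before the shock: 19827 - 4p = 4p - 5149 ⇒ 24976 = 8p ⇒ p = 3122, q = 7339.
The new curves are qd = 19827 - 4p (demand) and qs = 4p - 4611 (supply).
New equilibrium: 19827 - 4p = 4p - 4611 ⇒ 24438 = 8p ⇒ p = 3054.75, q = 7608.
Δp = 3054.75 − 3122 = -67.25.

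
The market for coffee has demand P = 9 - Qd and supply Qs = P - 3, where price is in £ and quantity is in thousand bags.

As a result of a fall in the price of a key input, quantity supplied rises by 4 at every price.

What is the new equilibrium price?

4

Solve the original market: 9 - P = P - 3, hence P = 6 and Q = 3.
The shock moves the curves to Qd = 9 - P and Qs = P + 1.
Equate the new curves: 9 - P = P + 1, giving 8 = 2P, P = 4, Q = 5.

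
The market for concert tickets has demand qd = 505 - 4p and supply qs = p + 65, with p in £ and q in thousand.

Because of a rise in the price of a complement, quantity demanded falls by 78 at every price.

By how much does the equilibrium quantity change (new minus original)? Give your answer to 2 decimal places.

-15.60

Solve the original market: 505 - 4p = p + 65, hence p = 88 and q = 153.
The new curves are qd = 427 - 4p (demand) and qs = p + 65 (supply).
New equilibrium: 427 - 4p = p + 65 ⇒ 362 = 5p ⇒ p = 72.4, q = 137.4.
Δq = 137.4 − 153 = -15.60.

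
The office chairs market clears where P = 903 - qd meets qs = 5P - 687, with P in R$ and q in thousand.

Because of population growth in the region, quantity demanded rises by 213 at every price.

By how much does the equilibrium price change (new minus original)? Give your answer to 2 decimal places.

+35.50

Original equilibrium: 903 - P = 5P - 687 gives 1590 = 6P, so P = 265 and q = 638.
The shock moves the curves to qd = 1116 - P and qs = 5P - 687.
Clearing the new market: 1116 - P = 5P - 687, so P = 300.5 and q = 815.5.
ΔP = 300.5 − 265 = +35.50.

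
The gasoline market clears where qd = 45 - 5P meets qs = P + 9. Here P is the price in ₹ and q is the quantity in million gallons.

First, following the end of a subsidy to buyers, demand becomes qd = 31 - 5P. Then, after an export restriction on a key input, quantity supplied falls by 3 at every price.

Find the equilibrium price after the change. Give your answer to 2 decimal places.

4.17

Initially, 45 - 5P = P + 9, so 36 = 6P and P = 6, q = 15.
With the change applied: demand qd = 31 - 5P, supply qs = P + 6.
New equilibrium: 31 - 5P = P + 6 ⇒ 25 = 6P ⇒ P = 25/6 ≈ 4.1667, q = 61/6 ≈ 10.1667.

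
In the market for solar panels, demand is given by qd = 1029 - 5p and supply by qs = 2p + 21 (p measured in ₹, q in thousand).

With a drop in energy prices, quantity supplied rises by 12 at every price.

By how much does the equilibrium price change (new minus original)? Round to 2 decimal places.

-1.71

Original equilibrium: 1029 - 5p = 2p + 21 gives 1008 = 7p, so p = 144 and q = 309.
With the change applied: demand qd = 1029 - 5p, supply qs = 2p + 33.
New equilibrium: 1029 - 5p = 2p + 33 ⇒ 996 = 7p ⇒ p = 996/7 ≈ 142.2857, q = 2223/7 ≈ 317.5714.
Δp = 142.2857 − 144 = -1.71.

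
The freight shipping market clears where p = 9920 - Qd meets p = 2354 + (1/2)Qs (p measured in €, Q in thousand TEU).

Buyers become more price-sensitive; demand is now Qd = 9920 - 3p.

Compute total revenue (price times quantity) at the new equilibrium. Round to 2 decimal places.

Before the shock: 9920 - p = 2p - 4708 ⇒ 14628 = 3p ⇒ p = 4876, Q = 5044.
With the change applied: demand Qd = 9920 - 3p, supply Qs = 2p - 4708.
Setting them equal: 9920 - 3p = 2p - 4708 → 14628 = 5p, so p = 2925.6 and Q = 1143.2.
New expenditure = 2925.6 × 1143.2 = 3344545.92.

3344545.92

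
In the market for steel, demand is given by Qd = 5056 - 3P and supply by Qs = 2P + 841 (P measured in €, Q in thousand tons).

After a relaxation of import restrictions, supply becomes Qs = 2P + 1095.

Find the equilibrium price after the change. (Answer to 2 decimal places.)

Initially, 5056 - 3P = 2P + 841, so 4215 = 5P and P = 843, Q = 2527.
After the shift, demand is Qd = 5056 - 3P and supply is Qs = 2P + 1095.
Equate the new curves: 5056 - 3P = 2P + 1095, giving 3961 = 5P, P = 792.2, Q = 2679.4.

792.20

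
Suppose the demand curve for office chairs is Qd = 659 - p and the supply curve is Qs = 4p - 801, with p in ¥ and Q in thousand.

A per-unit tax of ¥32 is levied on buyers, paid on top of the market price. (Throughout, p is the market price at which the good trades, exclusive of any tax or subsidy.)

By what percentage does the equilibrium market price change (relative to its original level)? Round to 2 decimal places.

-2.19

Initially, 659 - p = 4p - 801, so 1460 = 5p and p = 292, Q = 367.
Since buyers pay the price plus the tax, the effective demand curve becomes Qd = 627 - p.
Clearing the new market: 627 - p = 4p - 801, so p = 285.6 and Q = 341.4.
%Δp = (285.6 − 292) / 292 × 100 = -2.19%.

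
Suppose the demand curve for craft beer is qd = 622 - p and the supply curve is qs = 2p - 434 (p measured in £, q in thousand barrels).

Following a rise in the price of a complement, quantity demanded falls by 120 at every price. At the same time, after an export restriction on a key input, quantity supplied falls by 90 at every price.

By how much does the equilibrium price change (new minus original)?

-10

Solve the original market: 622 - p = 2p - 434, hence p = 352 and q = 270.
After the shift, demand is qd = 502 - p and supply is qs = 2p - 524.
New equilibrium: 502 - p = 2p - 524 ⇒ 1026 = 3p ⇒ p = 342, q = 160.
Δp = 342 − 352 = -10.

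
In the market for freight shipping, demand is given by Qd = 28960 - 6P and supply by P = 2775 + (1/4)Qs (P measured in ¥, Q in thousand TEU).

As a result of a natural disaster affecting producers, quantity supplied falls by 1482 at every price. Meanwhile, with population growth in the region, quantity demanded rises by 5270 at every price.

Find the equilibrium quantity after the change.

6142.8

Original equilibrium: 28960 - 6P = 4P - 11100 gives 40060 = 10P, so P = 4006 and Q = 4924.
The new curves are Qd = 34230 - 6P (demand) and Qs = 4P - 12582 (supply).
Equate the new curves: 34230 - 6P = 4P - 12582, giving 46812 = 10P, P = 4681.2, Q = 6142.8.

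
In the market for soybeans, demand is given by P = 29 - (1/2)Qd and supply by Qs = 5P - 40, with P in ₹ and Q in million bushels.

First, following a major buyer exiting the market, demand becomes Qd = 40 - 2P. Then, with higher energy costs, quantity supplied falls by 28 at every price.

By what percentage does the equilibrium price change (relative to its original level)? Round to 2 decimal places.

+10.20

Solve the original market: 58 - 2P = 5P - 40, hence P = 14 and Q = 30.
With the change applied: demand Qd = 40 - 2P, supply Qs = 5P - 68.
Setting them equal: 40 - 2P = 5P - 68 → 108 = 7P, so P = 108/7 ≈ 15.4286 and Q = 64/7 ≈ 9.1429.
%ΔP = (15.4286 − 14) / 14 × 100 = +10.20%.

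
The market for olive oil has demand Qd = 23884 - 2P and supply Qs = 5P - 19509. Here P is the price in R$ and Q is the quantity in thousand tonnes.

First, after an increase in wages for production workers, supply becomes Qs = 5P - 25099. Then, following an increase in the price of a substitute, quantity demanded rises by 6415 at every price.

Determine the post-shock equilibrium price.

7914

Original equilibrium: 23884 - 2P = 5P - 19509 gives 43393 = 7P, so P = 6199 and Q = 11486.
With the change applied: demand Qd = 30299 - 2P, supply Qs = 5P - 25099.
Setting them equal: 30299 - 2P = 5P - 25099 → 55398 = 7P, so P = 7914 and Q = 14471.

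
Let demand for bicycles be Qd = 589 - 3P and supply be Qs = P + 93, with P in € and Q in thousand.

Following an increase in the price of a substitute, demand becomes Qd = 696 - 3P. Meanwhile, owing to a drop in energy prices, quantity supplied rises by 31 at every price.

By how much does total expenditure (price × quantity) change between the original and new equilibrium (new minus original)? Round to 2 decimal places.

+11273.00

Original equilibrium: 589 - 3P = P + 93 gives 496 = 4P, so P = 124 and Q = 217.
The new curves are Qd = 696 - 3P (demand) and Qs = P + 124 (supply).
Clearing the new market: 696 - 3P = P + 124, so P = 143 and Q = 267.
Expenditure moves from 124×217 = 26908 to 143×267 = 38181; change = +11273.00.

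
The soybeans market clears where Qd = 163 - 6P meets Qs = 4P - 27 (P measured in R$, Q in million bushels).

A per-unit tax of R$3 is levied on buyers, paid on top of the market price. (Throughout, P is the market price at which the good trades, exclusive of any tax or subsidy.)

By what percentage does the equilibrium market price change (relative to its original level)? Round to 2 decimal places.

Original equilibrium: 163 - 6P = 4P - 27 gives 190 = 10P, so P = 19 and Q = 49.
Since buyers pay the price plus the tax, the effective demand curve becomes Qd = 145 - 6P.
Clearing the new market: 145 - 6P = 4P - 27, so P = 17.2 and Q = 41.8.
%ΔP = (17.2 − 19) / 19 × 100 = -9.47%.

-9.47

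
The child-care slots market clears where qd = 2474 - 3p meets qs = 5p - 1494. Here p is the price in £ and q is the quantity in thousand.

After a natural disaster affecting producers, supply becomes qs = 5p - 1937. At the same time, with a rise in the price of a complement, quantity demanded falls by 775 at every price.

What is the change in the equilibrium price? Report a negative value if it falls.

-41.5

Before the shock: 2474 - 3p = 5p - 1494 ⇒ 3968 = 8p ⇒ p = 496, q = 986.
After the shift, demand is qd = 1699 - 3p and supply is qs = 5p - 1937.
Setting them equal: 1699 - 3p = 5p - 1937 → 3636 = 8p, so p = 454.5 and q = 335.5.
Δp = 454.5 − 496 = -41.5.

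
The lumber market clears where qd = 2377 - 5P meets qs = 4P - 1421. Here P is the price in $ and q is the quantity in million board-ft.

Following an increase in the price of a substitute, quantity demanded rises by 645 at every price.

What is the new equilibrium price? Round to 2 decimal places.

Before the shock: 2377 - 5P = 4P - 1421 ⇒ 3798 = 9P ⇒ P = 422, q = 267.
After the shift, demand is qd = 3022 - 5P and supply is qs = 4P - 1421.
Equate the new curves: 3022 - 5P = 4P - 1421, giving 4443 = 9P, P = 1481/3 ≈ 493.6667, q = 1661/3 ≈ 553.6667.

493.67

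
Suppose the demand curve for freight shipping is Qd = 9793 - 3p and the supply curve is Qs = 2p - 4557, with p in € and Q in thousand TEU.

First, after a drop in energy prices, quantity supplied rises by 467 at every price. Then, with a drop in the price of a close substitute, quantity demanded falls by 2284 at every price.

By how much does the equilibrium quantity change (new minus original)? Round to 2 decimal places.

Solve the original market: 9793 - 3p = 2p - 4557, hence p = 2870 and Q = 1183.
After the shift, demand is Qd = 7509 - 3p and supply is Qs = 2p - 4090.
Clearing the new market: 7509 - 3p = 2p - 4090, so p = 2319.8 and Q = 549.6.
ΔQ = 549.6 − 1183 = -633.40.

-633.40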